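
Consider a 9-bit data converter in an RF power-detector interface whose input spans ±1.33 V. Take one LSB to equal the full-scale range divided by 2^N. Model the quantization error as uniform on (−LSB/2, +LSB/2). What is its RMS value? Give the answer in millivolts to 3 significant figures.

The full-scale span is 1.33 − (-1.33) = 2.66 V.
LSB = 2.66 V ÷ 2^9 = 2.66/512 V = 5.1953 mV.
For a uniform distribution on [−LSB/2, +LSB/2], V_rms = LSB/√12 = 5.1953 mV/3.4641 = 1.50 mV.

1.50 mV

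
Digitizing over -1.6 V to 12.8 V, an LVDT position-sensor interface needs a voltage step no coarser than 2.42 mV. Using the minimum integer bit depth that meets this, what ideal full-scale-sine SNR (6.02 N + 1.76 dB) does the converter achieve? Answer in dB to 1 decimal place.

Range = 12.8 − (-1.6) = 14.4 V.
14.4 V / 2.42 mV = 5950. Since 2^12 = 4096 and 2^13 = 8192, N = 13.
Ideal SNR at N = 13: 6.02·13 + 1.76 = 80.0 dB.

80.0 dB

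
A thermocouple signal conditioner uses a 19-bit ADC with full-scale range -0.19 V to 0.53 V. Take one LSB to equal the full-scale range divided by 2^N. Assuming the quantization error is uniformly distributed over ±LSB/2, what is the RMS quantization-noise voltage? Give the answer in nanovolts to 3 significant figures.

396 nV

Full-scale range = 0.53 V − (-0.19 V) = 0.72 V.
LSB = 0.72 V / 2^19 = 1.3733 µV.
σ_q = LSB/√12 = 1.3733 µV/3.4641 = 396 nV.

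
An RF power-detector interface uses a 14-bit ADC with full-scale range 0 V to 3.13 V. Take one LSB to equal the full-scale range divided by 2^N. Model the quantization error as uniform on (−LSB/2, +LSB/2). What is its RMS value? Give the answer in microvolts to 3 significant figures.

55.1 µV

Span = 3.13 V.
LSB = 3.13 V ÷ 2^14 = 3.13/16384 V = 191.04 µV.
RMS of a uniform error over width LSB is LSB/√12 = 55.1 µV.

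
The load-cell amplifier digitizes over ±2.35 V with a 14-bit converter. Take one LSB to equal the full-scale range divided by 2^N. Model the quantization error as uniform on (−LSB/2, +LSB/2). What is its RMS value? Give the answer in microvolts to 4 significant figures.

Range = 2.35 − (-2.35) = 4.7 V.
LSB = 4.7 V / 2^14 = 286.865 µV.
For a uniform distribution on [−LSB/2, +LSB/2], V_rms = LSB/√12 = 286.865 µV/3.4641 = 82.81 µV.

82.81 µV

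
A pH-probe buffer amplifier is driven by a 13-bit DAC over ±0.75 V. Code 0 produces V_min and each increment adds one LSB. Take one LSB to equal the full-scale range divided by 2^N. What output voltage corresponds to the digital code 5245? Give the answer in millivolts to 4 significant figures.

Range = 0.75 − (-0.75) = 1.5 V. LSB = 1.5 V / 2^13.
V_out = -0.75 + 5245 × (1.5/8192) V
      = -0.75 + 0.960388 = 0.210388 V.

210.4 mV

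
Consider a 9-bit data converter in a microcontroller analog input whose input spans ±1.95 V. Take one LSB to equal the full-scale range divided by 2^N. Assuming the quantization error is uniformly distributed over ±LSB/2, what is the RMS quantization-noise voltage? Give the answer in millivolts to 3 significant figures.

2.20 mV

Range = 1.95 − (-1.95) = 3.9 V.
Step size = 3.9/512 V = 7.6172 mV.
σ_q = LSB/√12 = 7.6172 mV/3.4641 = 2.20 mV.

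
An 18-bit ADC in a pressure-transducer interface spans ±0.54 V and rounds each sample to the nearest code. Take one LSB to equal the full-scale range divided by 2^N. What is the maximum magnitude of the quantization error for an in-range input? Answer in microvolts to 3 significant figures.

Full-scale range = 0.54 V − (-0.54 V) = 1.08 V.
LSB = 1.08 V / 2^18 = 4.1199 µV.
Worst-case error for round-to-nearest is half an LSB: 2.06 µV.

2.06 µV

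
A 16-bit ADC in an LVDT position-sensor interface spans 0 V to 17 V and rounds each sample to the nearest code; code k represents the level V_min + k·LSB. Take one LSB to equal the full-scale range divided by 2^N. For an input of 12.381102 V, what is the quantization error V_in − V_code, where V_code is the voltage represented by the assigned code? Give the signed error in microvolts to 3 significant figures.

V_FS = 17 V. LSB = 17 V / 2^16 ≈ 259.4 µV.
(12.381102 − (0)) / LSB = 12.381102 × 65536/17 = 47729.8765. Nearest integer: k = 47730.
Reconstructed level: 0 + 47730 × 17/65536 V = 12.381134033 V.
e = 12.381102 − (12.381134033) = −32.0 µV.

−32.0 µV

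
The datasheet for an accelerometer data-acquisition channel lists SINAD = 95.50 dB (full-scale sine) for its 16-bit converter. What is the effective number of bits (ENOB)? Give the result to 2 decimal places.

15.57 bits

Inverting SNR = 6.02 N + 1.76: N_eff = (95.50 − 1.76)/6.02 = 15.5714.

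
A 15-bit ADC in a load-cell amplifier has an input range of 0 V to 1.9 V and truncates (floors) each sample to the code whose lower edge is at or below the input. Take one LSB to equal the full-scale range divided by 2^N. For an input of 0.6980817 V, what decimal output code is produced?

12039

Range is 1.9 V. LSB = 1.9 V / 2^15 ≈ 57.98 µV.
code = ⌊(V_in − V_min)/LSB⌋ = ⌊(V_in − V_min) × 2^15 / range⌋
     = ⌊(0.6980817 − (0)) × 32768 / 1.9⌋ = ⌊0.6980817 × 32768/1.9⌋
     = ⌊12039.337⌋ = 12039.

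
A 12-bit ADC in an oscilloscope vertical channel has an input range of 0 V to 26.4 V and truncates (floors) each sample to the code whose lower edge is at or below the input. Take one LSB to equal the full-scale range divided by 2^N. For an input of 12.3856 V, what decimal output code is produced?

Span = 26.4 V. LSB = 26.4 V / 2^12 ≈ 6.445 mV.
V_in − V_min = 12.3856 − (0) = 12.3856 V.
Divide by LSB: 12.3856 × 4096/26.4 = 1921.6446.
Truncating gives code 1921.

1921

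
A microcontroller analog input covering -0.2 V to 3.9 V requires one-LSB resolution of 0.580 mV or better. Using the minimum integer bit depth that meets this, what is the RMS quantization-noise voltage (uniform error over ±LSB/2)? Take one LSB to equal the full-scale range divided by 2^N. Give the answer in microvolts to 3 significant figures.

The full-scale span is 3.9 − (-0.2) = 4.1 V.
Levels needed ≥ 4.1/0.580 mV = 7069. 2^13 = 8192 suffices, so N_min = 13.
Step size = 4.1/8192 V = 0.50049 mV.
σ_q = LSB/√12 = 0.50049 mV/3.4641 = 144 µV.

144 µV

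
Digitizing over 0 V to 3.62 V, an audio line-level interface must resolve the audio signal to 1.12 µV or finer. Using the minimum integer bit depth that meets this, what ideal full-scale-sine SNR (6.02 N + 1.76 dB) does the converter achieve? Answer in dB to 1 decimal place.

Span = 3.62 V.
Required number of levels: 3.62/1.12 µV = 3.2321e6; smallest N with 2^N ≥ that is 22.
6.02(22) + 1.76 = 134.20 dB.

134.2 dB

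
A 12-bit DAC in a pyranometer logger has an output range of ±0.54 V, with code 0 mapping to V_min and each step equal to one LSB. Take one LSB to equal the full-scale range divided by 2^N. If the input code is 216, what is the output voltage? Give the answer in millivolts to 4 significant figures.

-483.0 mV

Range = 0.54 − (-0.54) = 1.08 V. LSB = 1.08 V / 2^12.
Output = V_min + (216/4096) × range = -0.54 + 0.0527344 × 1.08 V
      = -0.54 + 0.0569531 = -0.483047 V.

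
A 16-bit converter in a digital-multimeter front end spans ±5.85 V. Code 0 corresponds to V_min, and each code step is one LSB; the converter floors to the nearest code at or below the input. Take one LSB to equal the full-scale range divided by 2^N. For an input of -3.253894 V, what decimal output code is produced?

14541

Range = 5.85 − (-5.85) = 11.7 V. LSB = 11.7 V / 2^16 ≈ 178.5 µV.
V_in − V_min = -3.253894 − (-5.85) = 2.596106 V.
Divide by LSB: 2.596106 × 65536/11.7 = 14541.7438.
Truncating gives code 14541.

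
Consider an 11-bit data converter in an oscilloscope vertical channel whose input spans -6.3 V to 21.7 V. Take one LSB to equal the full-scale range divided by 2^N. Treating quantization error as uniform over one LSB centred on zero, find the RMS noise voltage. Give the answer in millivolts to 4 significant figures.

3.947 mV

Full-scale range = 21.7 V − (-6.3 V) = 28 V.
Step size = 28/2048 V = 13.6719 mV.
V_rms = LSB/√12 = 13.6719 mV / √12 = 3.947 mV.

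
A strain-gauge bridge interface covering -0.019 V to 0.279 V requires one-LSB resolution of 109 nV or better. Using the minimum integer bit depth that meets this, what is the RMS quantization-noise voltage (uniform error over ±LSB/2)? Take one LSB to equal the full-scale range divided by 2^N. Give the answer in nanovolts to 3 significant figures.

20.5 nV

Range = 0.279 − (-0.019) = 0.298 V.
Required number of levels: 0.298/109 nV = 2.7339e6; smallest N with 2^N ≥ that is 22.
LSB = 0.298 V / 2^22 = 71.049 nV.
RMS noise = LSB/√12 = 20.5 nV.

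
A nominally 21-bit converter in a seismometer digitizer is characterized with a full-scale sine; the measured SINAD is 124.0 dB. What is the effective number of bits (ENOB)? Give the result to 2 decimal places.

20.31 bits

Inverting SNR = 6.02 N + 1.76: N_eff = (124.0 − 1.76)/6.02 = 20.3056.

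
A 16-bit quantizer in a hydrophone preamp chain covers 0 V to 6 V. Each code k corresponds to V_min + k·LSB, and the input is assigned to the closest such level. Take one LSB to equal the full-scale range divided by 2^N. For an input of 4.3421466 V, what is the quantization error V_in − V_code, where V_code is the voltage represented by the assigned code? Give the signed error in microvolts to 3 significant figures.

−16.5 µV

Span = 6 V. LSB = 6 V / 2^16 ≈ 91.55 µV.
Position in LSBs: (4.3421466 − (0)) × 65536/6 = 47427.8199; rounding gives k = 47428.
V_code = V_min + k × range/2^16 = 0 + 47428 × 6/65536 = 4.3421630859 V.
e = 4.3421466 − (4.3421630859) = −16.5 µV.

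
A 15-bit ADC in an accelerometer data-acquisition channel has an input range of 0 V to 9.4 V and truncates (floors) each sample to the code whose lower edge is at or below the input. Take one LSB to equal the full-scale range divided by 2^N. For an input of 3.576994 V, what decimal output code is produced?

12469

Full-scale range = 9.4 V. LSB = 9.4 V / 2^15 ≈ 286.9 µV.
code = ⌊(V_in − V_min)/LSB⌋ = ⌊(V_in − V_min) × 2^15 / range⌋
     = ⌊(3.576994 − (0)) × 32768 / 9.4⌋ = ⌊3.576994 × 32768/9.4⌋
     = ⌊12469.249⌋ = 12469.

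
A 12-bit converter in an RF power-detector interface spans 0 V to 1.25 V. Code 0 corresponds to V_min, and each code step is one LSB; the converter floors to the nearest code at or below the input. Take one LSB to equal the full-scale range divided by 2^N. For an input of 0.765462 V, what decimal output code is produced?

2508

Range is 1.25 V. LSB = 1.25 V / 2^12 ≈ 305.2 µV.
(V_in − V_min) × 2^12/range = (0.765462 − (0)) × 4096/1.25 = 2508.266.
Floor → code = 2508.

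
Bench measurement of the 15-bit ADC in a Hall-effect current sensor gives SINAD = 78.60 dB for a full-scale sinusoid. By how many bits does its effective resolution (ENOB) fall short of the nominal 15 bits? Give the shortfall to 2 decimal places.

2.24 bits

N_eff = (78.60 − 1.76)/6.02 = 12.7641 bits.
15 − 12.7641 = 2.24 bits below nominal.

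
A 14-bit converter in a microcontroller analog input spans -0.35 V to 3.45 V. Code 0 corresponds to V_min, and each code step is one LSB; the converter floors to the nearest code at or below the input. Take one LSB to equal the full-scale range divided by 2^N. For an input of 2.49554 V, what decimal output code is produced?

12268

Full-scale range = 3.45 V − (-0.35 V) = 3.8 V. LSB = 3.8 V / 2^14 ≈ 231.9 µV.
V_in − V_min = 2.49554 − (-0.35) = 2.84554 V.
Divide by LSB: 2.84554 × 16384/3.8 = 12268.7704.
Truncating gives code 12268.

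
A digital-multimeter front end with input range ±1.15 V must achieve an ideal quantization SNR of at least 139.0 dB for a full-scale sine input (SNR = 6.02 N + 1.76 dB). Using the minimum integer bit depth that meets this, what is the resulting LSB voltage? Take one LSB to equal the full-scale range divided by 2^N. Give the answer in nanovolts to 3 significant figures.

Full-scale range = 1.15 V − (-1.15 V) = 2.3 V.
N ≥ (139.0 − 1.76)/6.02 = 22.797 → N_min = 23.
LSB = 2.3 V / 2^23 = 274 nV.

274 nV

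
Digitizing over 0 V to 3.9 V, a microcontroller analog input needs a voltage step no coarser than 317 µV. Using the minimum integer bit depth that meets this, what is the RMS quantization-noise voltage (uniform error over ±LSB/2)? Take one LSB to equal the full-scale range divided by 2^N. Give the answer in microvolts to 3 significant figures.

Range is 3.9 V.
3.9 V / 317 µV = 12300. Since 2^13 = 8192 and 2^14 = 16384, N = 14.
LSB = 3.9 V / 2^14 = 238.04 µV.
σ_q = LSB/√12 = 238.04 µV/3.4641 = 68.7 µV.

68.7 µV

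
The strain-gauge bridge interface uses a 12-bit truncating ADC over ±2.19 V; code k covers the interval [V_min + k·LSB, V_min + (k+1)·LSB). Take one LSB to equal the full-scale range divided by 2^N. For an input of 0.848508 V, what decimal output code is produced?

The full-scale span is 2.19 − (-2.19) = 4.38 V. LSB = 4.38 V / 2^12 ≈ 1.069 mV.
code = ⌊(V_in − V_min)/LSB⌋ = ⌊(V_in − V_min) × 2^12 / range⌋
     = ⌊(0.848508 − (-2.19)) × 4096 / 4.38⌋ = ⌊3.038508 × 4096/4.38⌋
     = ⌊2841.491⌋ = 2841.

2841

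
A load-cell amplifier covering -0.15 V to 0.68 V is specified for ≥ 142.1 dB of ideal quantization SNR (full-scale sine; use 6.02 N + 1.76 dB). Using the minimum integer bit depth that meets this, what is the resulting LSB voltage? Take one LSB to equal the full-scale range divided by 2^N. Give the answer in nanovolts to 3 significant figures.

Range = 0.68 − (-0.15) = 0.83 V.
Required N = ⌈(142.1 − 1.76)/6.02⌉ = ⌈23.312⌉ = 24.
LSB = 0.83 V ÷ 2^24 = 0.83/16777216 V = 49.5 nV.

49.5 nV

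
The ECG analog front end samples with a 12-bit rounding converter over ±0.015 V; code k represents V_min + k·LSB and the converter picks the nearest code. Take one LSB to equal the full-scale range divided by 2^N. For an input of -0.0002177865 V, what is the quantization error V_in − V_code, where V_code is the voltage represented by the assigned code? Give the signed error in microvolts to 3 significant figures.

+1.94 µV

Range = 0.015 − (-0.015) = 0.03 V. LSB = 0.03 V / 2^12 ≈ 7.324 µV.
Position in LSBs: (-0.0002177865 − (-0.015)) × 4096/0.03 = 2018.2649; rounding gives k = 2018.
Reconstructed level: -0.015 + 2018 × 0.03/4096 V = -0.0002197265625 V.
e = -0.0002177865 − (-0.0002197265625) = +1.94 µV.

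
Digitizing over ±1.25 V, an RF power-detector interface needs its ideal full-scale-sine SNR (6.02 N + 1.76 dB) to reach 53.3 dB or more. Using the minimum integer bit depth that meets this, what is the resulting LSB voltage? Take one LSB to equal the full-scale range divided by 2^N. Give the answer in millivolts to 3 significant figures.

The full-scale span is 1.25 − (-1.25) = 2.5 V.
6.02 N + 1.76 ≥ 53.3 gives N ≥ 8.561, so the minimum integer is 9.
LSB = 2.5 V / 2^9 = 4.88 mV.

4.88 mV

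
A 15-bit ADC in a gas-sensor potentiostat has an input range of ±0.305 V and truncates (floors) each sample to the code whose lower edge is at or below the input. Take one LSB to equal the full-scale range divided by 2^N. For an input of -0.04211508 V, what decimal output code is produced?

14121

The full-scale span is 0.305 − (-0.305) = 0.61 V. LSB = 0.61 V / 2^15 ≈ 18.62 µV.
code = ⌊(V_in − V_min)/LSB⌋ = ⌊(V_in − V_min) × 2^15 / range⌋
     = ⌊(-0.04211508 − (-0.305)) × 32768 / 0.61⌋ = ⌊0.26288492 × 32768/0.61⌋
     = ⌊14121.661⌋ = 14121.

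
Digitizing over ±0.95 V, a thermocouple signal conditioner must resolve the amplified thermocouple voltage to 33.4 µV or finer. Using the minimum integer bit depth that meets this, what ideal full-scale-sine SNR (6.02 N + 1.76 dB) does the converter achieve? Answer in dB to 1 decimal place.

98.1 dB

Full-scale range = 0.95 V − (-0.95 V) = 1.9 V.
1.9 V / 33.4 µV = 56890. Since 2^15 = 32768 and 2^16 = 65536, N = 16.
6.02(16) + 1.76 = 98.08 dB.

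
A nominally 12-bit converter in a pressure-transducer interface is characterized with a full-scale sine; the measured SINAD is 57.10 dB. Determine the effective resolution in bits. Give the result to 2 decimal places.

ENOB = (SINAD − 1.76) / 6.02 = (57.10 − 1.76) / 6.02 = 55.34 / 6.02 = 9.1927.

9.19 bits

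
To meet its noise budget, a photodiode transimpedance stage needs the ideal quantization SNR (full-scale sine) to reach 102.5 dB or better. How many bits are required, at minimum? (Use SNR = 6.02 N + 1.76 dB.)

N ≥ (102.5 − 1.76)/6.02 = 16.734 → N_min = 17.

17 bits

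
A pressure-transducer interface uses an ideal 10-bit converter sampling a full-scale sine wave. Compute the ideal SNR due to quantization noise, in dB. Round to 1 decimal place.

62.0 dB

6.02(10) + 1.76 = 60.20 + 1.76 = 61.96 dB.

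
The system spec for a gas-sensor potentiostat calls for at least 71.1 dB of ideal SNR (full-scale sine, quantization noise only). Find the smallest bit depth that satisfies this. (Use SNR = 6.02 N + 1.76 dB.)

12 bits

Required N = ⌈(71.1 − 1.76)/6.02⌉ = ⌈11.518⌉ = 12.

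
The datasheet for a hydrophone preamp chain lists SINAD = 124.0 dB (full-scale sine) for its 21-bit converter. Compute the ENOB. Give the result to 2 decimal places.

ENOB = (124.0 − 1.76)/6.02 = 20.3056 bits.

20.31 bits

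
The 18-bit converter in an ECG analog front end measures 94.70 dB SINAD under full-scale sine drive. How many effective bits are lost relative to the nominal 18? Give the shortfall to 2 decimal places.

N_eff = (94.70 − 1.76)/6.02 = 15.4385 bits.
18 − 15.4385 = 2.56 bits below nominal.

2.56 bits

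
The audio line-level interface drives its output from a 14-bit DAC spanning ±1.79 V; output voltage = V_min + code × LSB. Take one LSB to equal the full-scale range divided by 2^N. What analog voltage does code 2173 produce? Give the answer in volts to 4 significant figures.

Span: 1.79 V − (-1.79 V) = 3.58 V. LSB = 3.58 V / 2^14.
V_out = V_min + code × LSB = -1.79 V + 2173 × 3.58 V / 16384
      = -1.79 V + 0.474813 V = -1.31519 V.

-1.315 V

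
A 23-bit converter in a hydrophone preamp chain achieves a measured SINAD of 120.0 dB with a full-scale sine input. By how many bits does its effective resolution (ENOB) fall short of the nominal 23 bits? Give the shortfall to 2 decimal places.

3.36 bits

ENOB = (SINAD − 1.76)/6.02 = (120.0 − 1.76)/6.02 = 19.6412 bits.
23 − 19.6412 = 3.36 bits below nominal.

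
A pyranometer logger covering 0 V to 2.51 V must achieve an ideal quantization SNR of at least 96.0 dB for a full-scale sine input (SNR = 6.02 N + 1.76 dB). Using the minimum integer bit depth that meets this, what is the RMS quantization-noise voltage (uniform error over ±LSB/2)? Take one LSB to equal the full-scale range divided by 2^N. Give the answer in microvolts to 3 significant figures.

Full-scale range = 2.51 V.
N ≥ (96.0 − 1.76)/6.02 = 15.654 → N_min = 16.
Step size = 2.51/65536 V = 38.300 µV.
σ_q = LSB/√12 = 38.300 µV/3.4641 = 11.1 µV.

11.1 µV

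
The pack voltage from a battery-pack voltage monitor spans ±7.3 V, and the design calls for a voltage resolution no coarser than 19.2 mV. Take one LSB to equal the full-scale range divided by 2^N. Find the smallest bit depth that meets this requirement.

Full-scale range = 7.3 V − (-7.3 V) = 14.6 V.
Levels needed ≥ 14.6/19.2 mV = 760.4. 2^10 = 1024 suffices, so N_min = 10.

10 bits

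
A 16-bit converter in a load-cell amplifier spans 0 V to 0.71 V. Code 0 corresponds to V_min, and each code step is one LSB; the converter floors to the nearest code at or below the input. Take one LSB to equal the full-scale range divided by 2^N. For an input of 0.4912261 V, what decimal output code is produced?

45342

Span = 0.71 V. LSB = 0.71 V / 2^16 ≈ 10.83 µV.
(V_in − V_min) × 2^16/range = (0.4912261 − (0)) × 65536/0.71 = 45342.245.
Floor → code = 45342.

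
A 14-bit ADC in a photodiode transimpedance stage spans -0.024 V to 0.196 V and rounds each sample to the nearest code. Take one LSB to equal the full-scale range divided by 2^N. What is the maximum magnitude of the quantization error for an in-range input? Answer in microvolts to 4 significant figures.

Range = 0.196 − (-0.024) = 0.22 V.
One LSB is 0.22 V / 16384 = 13.4277 µV.
Worst-case error for round-to-nearest is half an LSB: 6.714 µV.

6.714 µV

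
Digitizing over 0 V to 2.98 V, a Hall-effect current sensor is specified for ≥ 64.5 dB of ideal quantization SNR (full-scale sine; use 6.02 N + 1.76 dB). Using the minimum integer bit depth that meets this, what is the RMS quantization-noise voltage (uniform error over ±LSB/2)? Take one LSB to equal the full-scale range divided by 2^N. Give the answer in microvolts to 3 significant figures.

V_FS = 2.98 V.
Solving 6.02 N ≥ 64.5 − 1.76: N ≥ 10.422. Round up → N = 11.
Step size = 2.98/2048 V = 1.4551 mV.
σ_q = LSB/√12 = 1.4551 mV/3.4641 = 420 µV.

420 µV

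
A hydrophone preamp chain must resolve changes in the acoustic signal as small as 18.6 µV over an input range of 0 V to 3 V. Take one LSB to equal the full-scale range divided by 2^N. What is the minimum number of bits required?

V_FS = 3 V.
Need 2^N ≥ 3 V / 18.6 µV = 161300 → N_min = 18.

18 bits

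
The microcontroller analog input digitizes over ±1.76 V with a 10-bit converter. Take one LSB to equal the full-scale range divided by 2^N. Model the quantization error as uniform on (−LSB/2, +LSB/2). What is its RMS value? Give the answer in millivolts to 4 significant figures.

0.9923 mV

Full-scale range = 1.76 V − (-1.76 V) = 3.52 V.
Step size = 3.52/1024 V = 3.43750 mV.
σ_q = LSB/√12 = 3.43750 mV/3.4641 = 0.9923 mV.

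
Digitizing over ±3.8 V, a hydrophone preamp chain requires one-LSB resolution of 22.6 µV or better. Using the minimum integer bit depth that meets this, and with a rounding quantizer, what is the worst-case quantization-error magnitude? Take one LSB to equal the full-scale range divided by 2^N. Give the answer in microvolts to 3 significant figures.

Span: 3.8 V − (-3.8 V) = 7.6 V.
Levels needed ≥ 7.6/22.6 µV = 336300. 2^19 = 524288 suffices, so N_min = 19.
LSB = 7.6 V / 2^19 = 14.496 µV.
Max error for round-to-nearest is LSB/2 = 7.25 µV.

7.25 µV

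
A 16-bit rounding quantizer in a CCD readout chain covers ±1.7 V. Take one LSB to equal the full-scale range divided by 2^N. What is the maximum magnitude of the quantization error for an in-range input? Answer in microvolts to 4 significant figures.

Range = 1.7 − (-1.7) = 3.4 V.
LSB = 3.4 V ÷ 2^16 = 3.4/65536 V = 51.8799 µV.
A rounding quantizer has |error| ≤ LSB/2 = 25.94 µV.

25.94 µV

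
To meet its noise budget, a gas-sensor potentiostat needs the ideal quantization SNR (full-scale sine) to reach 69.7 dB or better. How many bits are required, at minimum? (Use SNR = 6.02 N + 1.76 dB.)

12 bits

Solving 6.02 N ≥ 69.7 − 1.76: N ≥ 11.286. Round up → N = 12.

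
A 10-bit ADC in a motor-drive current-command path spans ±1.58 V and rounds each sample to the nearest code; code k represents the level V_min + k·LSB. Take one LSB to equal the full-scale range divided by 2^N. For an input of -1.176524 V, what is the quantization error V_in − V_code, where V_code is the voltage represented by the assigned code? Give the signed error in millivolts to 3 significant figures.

Range = 1.58 − (-1.58) = 3.16 V. LSB = 3.16 V / 2^10 ≈ 3.086 mV.
(V_in − V_min)/LSB = (-1.176524 − (-1.58)) × 1024/3.16 = 130.7467 → nearest code k = 131.
Reconstructed level: -1.58 + 131 × 3.16/1024 V = -1.175742188 V.
Error = V_in − V_code = -1.176524 − (-1.175742188) = −0.782 mV.

−0.782 mV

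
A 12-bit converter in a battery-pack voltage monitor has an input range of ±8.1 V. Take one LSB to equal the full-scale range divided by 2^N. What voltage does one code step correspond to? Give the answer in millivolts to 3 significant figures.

Range = 8.1 − (-8.1) = 16.2 V.
2^12 = 4096 levels.
LSB = 16.2 V / 2^12 = 3.96 mV.

3.96 mV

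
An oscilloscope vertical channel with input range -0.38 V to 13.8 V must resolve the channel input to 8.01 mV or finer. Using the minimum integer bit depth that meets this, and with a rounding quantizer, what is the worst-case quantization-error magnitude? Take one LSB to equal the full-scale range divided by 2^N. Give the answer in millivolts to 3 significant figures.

Range = 13.8 − (-0.38) = 14.18 V.
14.18 V / 8.01 mV = 1770. Since 2^10 = 1024 and 2^11 = 2048, N = 11.
One LSB is 14.18 V / 2048 = 6.9238 mV.
Half an LSB is 3.46 mV.

3.46 mV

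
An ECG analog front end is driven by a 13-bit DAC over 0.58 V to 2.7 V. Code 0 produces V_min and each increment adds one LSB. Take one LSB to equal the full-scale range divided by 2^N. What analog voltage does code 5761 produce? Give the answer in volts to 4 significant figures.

Full-scale range = 2.7 V − (0.58 V) = 2.12 V. LSB = 2.12 V / 2^13.
Output = V_min + (5761/8192) × range = 0.58 + 0.703247 × 2.12 V
      = 0.58 + 1.49088 = 2.07088 V.

2.071 V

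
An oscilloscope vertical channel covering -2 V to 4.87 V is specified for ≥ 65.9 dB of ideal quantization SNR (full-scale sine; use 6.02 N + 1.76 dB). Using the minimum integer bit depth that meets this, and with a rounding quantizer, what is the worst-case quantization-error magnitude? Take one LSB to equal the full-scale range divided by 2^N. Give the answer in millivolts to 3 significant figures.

1.68 mV

Full-scale range = 4.87 V − (-2 V) = 6.87 V.
6.02 N + 1.76 ≥ 65.9 gives N ≥ 10.654, so the minimum integer is 11.
LSB = 6.87 V ÷ 2^11 = 6.87/2048 V = 3.3545 mV.
Max error for round-to-nearest is LSB/2 = 1.68 mV.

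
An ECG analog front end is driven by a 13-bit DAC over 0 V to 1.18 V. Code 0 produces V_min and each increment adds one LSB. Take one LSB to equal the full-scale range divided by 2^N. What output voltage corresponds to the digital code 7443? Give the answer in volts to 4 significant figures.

1.072 V

Range is 1.18 V. LSB = 1.18 V / 2^13.
V_out = V_min + code × LSB = 0 V + 7443 × 1.18 V / 8192
      = 0 V + 1.07211 V = 1.07211 V.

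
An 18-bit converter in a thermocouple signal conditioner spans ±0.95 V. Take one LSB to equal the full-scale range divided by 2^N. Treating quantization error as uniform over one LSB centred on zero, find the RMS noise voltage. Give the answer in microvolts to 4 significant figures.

Full-scale range = 0.95 V − (-0.95 V) = 1.9 V.
LSB = 1.9 V ÷ 2^18 = 1.9/262144 V = 7.24792 µV.
RMS of a uniform error over width LSB is LSB/√12 = 2.092 µV.

2.092 µV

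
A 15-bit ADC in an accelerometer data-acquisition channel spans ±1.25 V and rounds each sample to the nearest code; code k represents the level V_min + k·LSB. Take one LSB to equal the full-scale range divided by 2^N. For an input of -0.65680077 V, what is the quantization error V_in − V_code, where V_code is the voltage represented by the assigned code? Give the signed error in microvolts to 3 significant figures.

Full-scale range = 1.25 V − (-1.25 V) = 2.5 V. LSB = 2.5 V / 2^15 ≈ 76.29 µV.
(-0.65680077 − (-1.25)) / LSB = 0.59319923 × 32768/2.5 = 7775.1809. Nearest integer: k = 7775.
Reconstructed level: -1.25 + 7775 × 2.5/32768 V = -0.65681457520 V.
e = -0.65680077 − (-0.65681457520) = +13.8 µV.

+13.8 µV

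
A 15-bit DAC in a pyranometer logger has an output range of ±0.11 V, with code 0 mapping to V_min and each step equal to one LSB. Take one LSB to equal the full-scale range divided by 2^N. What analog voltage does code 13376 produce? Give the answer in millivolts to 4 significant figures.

Range = 0.11 − (-0.11) = 0.22 V. LSB = 0.22 V / 2^15.
V_out = -0.11 + 13376 × (0.22/32768) V
      = -0.11 + 0.0898047 = -0.0201953 V.

-20.20 mV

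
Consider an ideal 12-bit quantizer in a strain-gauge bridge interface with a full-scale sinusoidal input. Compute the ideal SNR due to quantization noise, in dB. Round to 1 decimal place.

SNR = 6.02·12 + 1.76 = 74.00 dB.

74.0 dB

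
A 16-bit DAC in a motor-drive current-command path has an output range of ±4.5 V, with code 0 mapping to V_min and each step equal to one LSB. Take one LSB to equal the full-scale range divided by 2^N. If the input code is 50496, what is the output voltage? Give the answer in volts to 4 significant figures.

Full-scale range = 4.5 V − (-4.5 V) = 9 V. LSB = 9 V / 2^16.
V_out = V_min + code × LSB = -4.5 V + 50496 × 9 V / 65536
      = -4.5 V + 6.93457 V = 2.43457 V.

2.435 V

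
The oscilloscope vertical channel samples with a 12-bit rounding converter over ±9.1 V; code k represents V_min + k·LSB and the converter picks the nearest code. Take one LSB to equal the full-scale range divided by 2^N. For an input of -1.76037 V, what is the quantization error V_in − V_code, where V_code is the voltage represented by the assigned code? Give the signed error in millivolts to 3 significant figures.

−0.800 mV

Full-scale range = 9.1 V − (-9.1 V) = 18.2 V. LSB = 18.2 V / 2^12 ≈ 4.443 mV.
Position in LSBs: (-1.76037 − (-9.1)) × 4096/18.2 = 1651.8200; rounding gives k = 1652.
V_code = -9.1 + (1652/4096) × 18.2 = -1.759570313 V.
Error = V_in − V_code = -1.76037 − (-1.759570313) = −0.800 mV.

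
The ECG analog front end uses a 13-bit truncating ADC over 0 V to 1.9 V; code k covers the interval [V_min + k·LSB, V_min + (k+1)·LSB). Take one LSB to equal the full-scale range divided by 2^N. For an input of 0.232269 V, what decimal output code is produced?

1001

Span = 1.9 V. LSB = 1.9 V / 2^13 ≈ 231.9 µV.
code = ⌊(V_in − V_min)/LSB⌋ = ⌊(V_in − V_min) × 2^13 / range⌋
     = ⌊(0.232269 − (0)) × 8192 / 1.9⌋ = ⌊0.232269 × 8192/1.9⌋
     = ⌊1001.446⌋ = 1001.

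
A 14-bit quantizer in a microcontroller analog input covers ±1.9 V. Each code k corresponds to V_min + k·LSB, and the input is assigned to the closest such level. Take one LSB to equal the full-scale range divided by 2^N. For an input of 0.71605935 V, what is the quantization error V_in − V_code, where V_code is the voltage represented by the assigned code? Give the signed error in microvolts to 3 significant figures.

Full-scale range = 1.9 V − (-1.9 V) = 3.8 V. LSB = 3.8 V / 2^14 ≈ 231.9 µV.
(0.71605935 − (-1.9)) / LSB = 2.61605935 × 16384/3.8 = 11279.3464. Nearest integer: k = 11279.
V_code = V_min + k × range/2^14 = -1.9 + 11279 × 3.8/16384 = 0.71597900391 V.
V_in − V_code = 0.71605935 − (0.71597900391) = +80.3 µV.

+80.3 µV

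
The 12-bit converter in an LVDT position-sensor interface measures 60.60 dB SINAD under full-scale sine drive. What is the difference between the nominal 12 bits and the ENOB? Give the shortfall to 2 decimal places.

Effective bits = (60.60 − 1.76)/6.02 = 9.7741.
12 − 9.7741 = 2.23 bits below nominal.

2.23 bits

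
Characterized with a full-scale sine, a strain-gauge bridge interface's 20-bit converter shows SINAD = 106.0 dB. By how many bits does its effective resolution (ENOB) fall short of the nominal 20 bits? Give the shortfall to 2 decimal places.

N_eff = (106.0 − 1.76)/6.02 = 17.3156 bits.
20 − 17.3156 = 2.68 bits below nominal.

2.68 bits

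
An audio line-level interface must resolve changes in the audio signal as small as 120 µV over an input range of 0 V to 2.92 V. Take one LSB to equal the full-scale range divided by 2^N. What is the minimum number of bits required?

Full-scale range = 2.92 V.
2.92 V / 120 µV = 24330. Since 2^14 = 16384 and 2^15 = 32768, N = 15.

15 bits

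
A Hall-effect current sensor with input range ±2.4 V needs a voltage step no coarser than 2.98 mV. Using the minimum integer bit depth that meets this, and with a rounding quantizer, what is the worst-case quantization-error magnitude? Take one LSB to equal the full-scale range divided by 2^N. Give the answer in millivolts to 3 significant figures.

Span: 2.4 V − (-2.4 V) = 4.8 V.
Need 2^N ≥ 4.8 V / 2.98 mV = 1611 → N_min = 11.
LSB = 4.8 V ÷ 2^11 = 4.8/2048 V = 2.3438 mV.
|e|_max = LSB/2 = 1.17 mV.

1.17 mV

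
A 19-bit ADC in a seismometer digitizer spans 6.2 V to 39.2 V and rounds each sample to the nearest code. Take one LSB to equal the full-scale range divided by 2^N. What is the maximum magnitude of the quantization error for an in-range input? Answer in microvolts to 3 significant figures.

31.5 µV

Full-scale range = 39.2 V − (6.2 V) = 33 V.
Step size = 33/524288 V = 62.943 µV.
A rounding quantizer has |error| ≤ LSB/2 = 31.5 µV.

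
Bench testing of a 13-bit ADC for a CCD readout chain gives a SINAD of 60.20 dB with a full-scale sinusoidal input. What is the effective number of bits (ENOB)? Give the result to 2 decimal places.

(60.20 − 1.76) / 6.02 = 58.44/6.02 = 9.7076 effective bits.

9.71 bits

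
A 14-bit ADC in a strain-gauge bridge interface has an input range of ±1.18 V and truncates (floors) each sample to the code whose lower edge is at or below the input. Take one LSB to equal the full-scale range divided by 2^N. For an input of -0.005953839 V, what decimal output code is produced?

Span: 1.18 V − (-1.18 V) = 2.36 V. LSB = 2.36 V / 2^14 ≈ 144.0 µV.
code = ⌊(V_in − V_min)/LSB⌋ = ⌊(V_in − V_min) × 2^14 / range⌋
     = ⌊(-0.005953839 − (-1.18)) × 16384 / 2.36⌋ = ⌊1.174046161 × 16384/2.36⌋
     = ⌊8150.666⌋ = 8150.

8150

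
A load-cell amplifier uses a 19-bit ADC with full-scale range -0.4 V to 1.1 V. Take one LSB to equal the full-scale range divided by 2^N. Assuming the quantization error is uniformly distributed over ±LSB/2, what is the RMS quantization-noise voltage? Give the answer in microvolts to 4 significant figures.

0.8259 µV

Range = 1.1 − (-0.4) = 1.5 V.
LSB = 1.5 V / 2^19 = 2.86102 µV.
V_rms = LSB/√12 = 2.86102 µV / √12 = 0.8259 µV.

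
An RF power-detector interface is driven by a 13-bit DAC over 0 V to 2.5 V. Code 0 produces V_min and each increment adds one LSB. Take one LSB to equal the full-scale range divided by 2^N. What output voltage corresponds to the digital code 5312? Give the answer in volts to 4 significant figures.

Range is 2.5 V. LSB = 2.5 V / 2^13.
V_out = 0 + 5312 × (2.5/8192) V
      = 0 + 1.62109 = 1.62109 V.

1.621 V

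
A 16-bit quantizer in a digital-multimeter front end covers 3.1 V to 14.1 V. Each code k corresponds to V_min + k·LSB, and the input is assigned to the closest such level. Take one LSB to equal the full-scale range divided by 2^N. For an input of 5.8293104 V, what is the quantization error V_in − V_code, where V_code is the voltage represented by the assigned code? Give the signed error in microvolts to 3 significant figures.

Range = 14.1 − (3.1) = 11 V. LSB = 11 V / 2^16 ≈ 167.8 µV.
(5.8293104 − (3.1)) / LSB = 2.7293104 × 65536/11 = 16260.7351. Nearest integer: k = 16261.
V_code = V_min + k × range/2^16 = 3.1 + 16261 × 11/65536 = 5.8293548584 V.
Error = V_in − V_code = 5.8293104 − (5.8293548584) = −44.5 µV.

−44.5 µV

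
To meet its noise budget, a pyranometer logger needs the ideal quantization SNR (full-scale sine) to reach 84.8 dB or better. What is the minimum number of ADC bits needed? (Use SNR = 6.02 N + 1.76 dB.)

14 bits

Solving 6.02 N ≥ 84.8 − 1.76: N ≥ 13.794. Round up → N = 14.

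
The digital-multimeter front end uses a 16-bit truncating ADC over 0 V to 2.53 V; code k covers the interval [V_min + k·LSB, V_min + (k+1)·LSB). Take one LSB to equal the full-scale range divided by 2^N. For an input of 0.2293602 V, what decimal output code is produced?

5941

Range is 2.53 V. LSB = 2.53 V / 2^16 ≈ 38.60 µV.
V_in − V_min = 0.2293602 − (0) = 0.2293602 V.
Divide by LSB: 0.2293602 × 65536/2.53 = 5941.2451.
Truncating gives code 5941.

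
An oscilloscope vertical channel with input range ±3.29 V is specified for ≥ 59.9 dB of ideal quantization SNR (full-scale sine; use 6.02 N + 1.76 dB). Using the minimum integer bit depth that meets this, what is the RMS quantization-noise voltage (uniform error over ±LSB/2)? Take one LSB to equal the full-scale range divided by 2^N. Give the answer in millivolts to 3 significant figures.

The full-scale span is 3.29 − (-3.29) = 6.58 V.
Required N = ⌈(59.9 − 1.76)/6.02⌉ = ⌈9.658⌉ = 10.
One LSB is 6.58 V / 1024 = 6.4258 mV.
RMS noise = LSB/√12 = 1.85 mV.

1.85 mV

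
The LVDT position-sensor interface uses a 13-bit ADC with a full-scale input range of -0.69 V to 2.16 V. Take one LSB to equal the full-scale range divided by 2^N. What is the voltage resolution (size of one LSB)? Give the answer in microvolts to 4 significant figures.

347.9 µV

Span: 2.16 V − (-0.69 V) = 2.85 V.
Number of codes = 2^13 = 8192.
One LSB is 2.85 V / 8192 = 347.9 µV.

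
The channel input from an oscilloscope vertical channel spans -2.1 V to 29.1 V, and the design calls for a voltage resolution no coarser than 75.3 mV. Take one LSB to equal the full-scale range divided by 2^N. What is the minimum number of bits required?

9 bits

The full-scale span is 29.1 − (-2.1) = 31.2 V.
Levels needed ≥ 31.2/75.3 mV = 414.3. 2^9 = 512 suffices, so N_min = 9.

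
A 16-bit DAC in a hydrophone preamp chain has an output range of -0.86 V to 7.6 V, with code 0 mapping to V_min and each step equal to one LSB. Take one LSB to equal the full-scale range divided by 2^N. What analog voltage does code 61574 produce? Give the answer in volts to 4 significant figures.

Full-scale range = 7.6 V − (-0.86 V) = 8.46 V. LSB = 8.46 V / 2^16.
V_out = -0.86 + 61574 × (8.46/65536) V
      = -0.86 V + 7.94855 V = 7.08855 V.

7.089 V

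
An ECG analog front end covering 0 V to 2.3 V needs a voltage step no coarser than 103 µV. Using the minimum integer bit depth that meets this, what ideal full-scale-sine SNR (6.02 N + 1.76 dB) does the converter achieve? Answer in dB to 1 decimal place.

92.1 dB

Span = 2.3 V.
Need 2^N ≥ 2.3 V / 103 µV = 22330 → N_min = 15.
Ideal SNR at N = 15: 6.02·15 + 1.76 = 92.1 dB.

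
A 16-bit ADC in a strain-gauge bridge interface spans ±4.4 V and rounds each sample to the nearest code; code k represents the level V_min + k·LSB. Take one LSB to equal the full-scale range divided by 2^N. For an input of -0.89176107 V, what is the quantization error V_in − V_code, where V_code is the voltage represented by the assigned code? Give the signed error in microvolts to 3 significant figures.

Full-scale range = 4.4 V − (-4.4 V) = 8.8 V. LSB = 8.8 V / 2^16 ≈ 134.3 µV.
(-0.89176107 − (-4.4)) / LSB = 3.50823893 × 65536/8.8 = 26126.8121. Nearest integer: k = 26127.
Reconstructed level: -4.4 + 26127 × 8.8/65536 V = -0.89173583984 V.
e = -0.89176107 − (-0.89173583984) = −25.2 µV.

−25.2 µV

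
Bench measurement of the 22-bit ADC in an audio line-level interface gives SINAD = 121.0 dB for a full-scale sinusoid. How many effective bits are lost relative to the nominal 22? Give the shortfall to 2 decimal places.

2.19 bits

N_eff = (121.0 − 1.76)/6.02 = 19.8073 bits.
22 − 19.8073 = 2.19 bits below nominal.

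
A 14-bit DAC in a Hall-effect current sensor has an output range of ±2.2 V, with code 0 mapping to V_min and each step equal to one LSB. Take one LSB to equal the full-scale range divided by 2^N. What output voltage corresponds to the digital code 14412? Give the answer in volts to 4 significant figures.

Span: 2.2 V − (-2.2 V) = 4.4 V. LSB = 4.4 V / 2^14.
V_out = -2.2 + 14412 × (4.4/16384) V
      = -2.2 V + 3.87041 V = 1.67041 V.

1.670 V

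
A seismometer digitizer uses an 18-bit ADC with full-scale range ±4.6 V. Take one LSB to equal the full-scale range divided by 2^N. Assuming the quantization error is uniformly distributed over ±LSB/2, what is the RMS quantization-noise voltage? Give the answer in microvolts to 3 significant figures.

10.1 µV

Range = 4.6 − (-4.6) = 9.2 V.
One LSB is 9.2 V / 262144 = 35.095 µV.
V_rms = LSB/√12 = 35.095 µV / √12 = 10.1 µV.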